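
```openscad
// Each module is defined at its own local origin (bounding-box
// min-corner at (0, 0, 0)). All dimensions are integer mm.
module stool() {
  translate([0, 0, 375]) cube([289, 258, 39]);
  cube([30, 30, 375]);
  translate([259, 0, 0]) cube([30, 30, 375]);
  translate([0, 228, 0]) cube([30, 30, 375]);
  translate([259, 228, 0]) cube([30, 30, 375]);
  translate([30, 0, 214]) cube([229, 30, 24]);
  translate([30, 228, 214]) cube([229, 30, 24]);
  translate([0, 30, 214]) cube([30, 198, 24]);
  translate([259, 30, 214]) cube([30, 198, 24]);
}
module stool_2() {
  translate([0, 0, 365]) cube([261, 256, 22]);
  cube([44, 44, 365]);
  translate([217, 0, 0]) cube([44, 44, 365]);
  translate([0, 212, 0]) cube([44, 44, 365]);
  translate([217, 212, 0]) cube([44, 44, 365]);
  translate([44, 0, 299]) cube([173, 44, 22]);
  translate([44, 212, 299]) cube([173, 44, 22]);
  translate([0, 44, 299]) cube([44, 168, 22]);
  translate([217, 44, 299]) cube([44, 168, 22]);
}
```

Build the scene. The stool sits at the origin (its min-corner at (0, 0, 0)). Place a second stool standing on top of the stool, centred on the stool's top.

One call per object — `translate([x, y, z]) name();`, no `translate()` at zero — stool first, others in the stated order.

stool();
translate([14, 1, 414]) stool_2();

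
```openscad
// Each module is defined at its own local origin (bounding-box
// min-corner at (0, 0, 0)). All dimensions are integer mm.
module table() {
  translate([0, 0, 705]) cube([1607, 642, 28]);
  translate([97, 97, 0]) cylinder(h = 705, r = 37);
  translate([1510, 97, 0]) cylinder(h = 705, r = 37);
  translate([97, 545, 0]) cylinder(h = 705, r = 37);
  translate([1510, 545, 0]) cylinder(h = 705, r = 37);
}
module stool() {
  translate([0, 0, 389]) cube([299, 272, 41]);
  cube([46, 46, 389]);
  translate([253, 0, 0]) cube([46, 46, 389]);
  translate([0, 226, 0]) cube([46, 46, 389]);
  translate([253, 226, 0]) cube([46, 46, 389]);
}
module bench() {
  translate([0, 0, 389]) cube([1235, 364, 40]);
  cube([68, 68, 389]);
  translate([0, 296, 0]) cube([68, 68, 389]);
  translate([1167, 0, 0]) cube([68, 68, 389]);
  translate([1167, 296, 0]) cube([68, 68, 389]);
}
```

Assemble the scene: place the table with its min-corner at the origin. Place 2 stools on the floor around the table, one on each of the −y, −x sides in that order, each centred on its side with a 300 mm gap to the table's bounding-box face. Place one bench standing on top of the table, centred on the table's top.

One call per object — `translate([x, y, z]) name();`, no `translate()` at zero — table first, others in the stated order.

table();
translate([654, -572, 0]) stool();
translate([-599, 185, 0]) stool();
translate([186, 139, 733]) bench();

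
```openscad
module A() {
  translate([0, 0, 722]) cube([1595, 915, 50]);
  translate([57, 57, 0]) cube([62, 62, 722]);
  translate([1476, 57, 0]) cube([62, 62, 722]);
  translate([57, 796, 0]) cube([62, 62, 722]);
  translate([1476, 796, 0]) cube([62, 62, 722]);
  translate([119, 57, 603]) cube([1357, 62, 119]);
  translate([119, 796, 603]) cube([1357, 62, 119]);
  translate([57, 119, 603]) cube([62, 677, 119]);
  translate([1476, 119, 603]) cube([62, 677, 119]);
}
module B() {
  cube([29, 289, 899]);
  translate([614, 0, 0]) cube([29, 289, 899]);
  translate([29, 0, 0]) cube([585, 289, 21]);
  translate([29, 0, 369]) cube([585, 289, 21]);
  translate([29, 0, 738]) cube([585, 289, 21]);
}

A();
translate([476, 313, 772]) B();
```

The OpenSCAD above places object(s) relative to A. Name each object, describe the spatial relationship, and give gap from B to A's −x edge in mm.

The bookshelf's min-x is at 476; the table's min-x is 0; gap = 476 mm.

A is a table. B is a bookshelf. The bookshelf is on top of the table, centred. The gap from the bookshelf to the table's −x edge is 476 mm.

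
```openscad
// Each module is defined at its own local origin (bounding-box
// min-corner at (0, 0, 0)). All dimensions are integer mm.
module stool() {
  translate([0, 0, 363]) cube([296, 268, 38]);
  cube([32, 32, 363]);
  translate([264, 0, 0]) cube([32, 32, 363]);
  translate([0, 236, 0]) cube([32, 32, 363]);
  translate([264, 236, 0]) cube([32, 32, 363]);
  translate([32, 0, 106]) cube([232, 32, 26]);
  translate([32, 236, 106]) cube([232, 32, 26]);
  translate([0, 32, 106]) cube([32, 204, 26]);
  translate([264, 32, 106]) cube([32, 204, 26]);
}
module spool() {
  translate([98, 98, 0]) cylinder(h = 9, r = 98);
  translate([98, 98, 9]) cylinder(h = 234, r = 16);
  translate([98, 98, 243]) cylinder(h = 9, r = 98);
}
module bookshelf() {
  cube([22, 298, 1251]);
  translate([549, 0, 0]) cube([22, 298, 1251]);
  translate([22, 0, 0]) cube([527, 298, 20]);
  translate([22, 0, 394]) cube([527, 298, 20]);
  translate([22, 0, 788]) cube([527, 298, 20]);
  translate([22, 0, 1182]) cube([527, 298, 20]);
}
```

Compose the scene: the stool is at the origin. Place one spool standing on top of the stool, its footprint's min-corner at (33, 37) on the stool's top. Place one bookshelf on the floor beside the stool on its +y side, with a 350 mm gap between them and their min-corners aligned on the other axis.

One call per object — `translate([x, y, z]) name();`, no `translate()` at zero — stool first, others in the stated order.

stool();
translate([33, 37, 401]) spool();
translate([0, 618, 0]) bookshelf();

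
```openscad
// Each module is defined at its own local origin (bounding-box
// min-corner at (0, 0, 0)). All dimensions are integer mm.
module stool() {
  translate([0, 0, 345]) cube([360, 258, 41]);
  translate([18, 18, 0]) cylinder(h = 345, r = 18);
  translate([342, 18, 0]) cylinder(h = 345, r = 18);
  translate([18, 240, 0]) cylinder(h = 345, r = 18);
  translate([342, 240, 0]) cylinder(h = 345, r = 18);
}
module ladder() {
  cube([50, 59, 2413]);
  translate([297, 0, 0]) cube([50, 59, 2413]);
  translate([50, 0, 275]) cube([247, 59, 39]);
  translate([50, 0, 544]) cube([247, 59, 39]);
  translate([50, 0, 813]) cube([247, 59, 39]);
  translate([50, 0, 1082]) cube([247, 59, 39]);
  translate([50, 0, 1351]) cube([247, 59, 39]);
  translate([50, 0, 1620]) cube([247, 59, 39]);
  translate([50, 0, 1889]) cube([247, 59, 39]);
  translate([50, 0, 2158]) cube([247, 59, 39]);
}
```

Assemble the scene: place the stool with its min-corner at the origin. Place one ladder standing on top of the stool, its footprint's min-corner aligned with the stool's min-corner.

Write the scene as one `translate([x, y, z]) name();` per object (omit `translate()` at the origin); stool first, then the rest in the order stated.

stool();
translate([0, 0, 386]) ladder();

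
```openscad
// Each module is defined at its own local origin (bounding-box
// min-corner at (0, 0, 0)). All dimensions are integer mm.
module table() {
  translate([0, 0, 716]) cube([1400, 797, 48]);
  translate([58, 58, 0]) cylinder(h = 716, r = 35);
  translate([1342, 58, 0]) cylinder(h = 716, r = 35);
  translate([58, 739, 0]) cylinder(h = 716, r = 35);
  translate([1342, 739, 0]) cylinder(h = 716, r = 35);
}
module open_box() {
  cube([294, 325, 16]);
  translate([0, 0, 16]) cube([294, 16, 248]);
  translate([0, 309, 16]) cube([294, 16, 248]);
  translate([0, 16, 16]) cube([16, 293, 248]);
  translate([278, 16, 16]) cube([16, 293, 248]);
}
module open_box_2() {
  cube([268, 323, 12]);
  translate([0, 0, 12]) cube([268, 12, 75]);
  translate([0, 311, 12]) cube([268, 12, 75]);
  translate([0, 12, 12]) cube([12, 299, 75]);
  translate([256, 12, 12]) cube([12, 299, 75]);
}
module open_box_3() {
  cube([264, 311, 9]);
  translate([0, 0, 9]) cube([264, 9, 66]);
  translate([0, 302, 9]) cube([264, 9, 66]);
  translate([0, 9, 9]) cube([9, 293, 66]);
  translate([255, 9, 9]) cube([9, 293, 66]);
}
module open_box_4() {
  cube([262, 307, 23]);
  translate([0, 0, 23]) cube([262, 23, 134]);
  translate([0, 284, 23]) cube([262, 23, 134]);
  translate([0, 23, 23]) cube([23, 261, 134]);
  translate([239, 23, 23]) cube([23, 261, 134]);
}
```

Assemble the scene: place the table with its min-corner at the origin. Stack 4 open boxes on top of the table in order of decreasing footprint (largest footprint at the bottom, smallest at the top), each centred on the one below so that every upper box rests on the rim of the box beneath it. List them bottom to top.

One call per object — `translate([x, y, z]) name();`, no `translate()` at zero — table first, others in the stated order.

table();
translate([553, 236, 764]) open_box();
translate([566, 237, 1028]) open_box_2();
translate([568, 243, 1115]) open_box_3();
translate([569, 245, 1190]) open_box_4();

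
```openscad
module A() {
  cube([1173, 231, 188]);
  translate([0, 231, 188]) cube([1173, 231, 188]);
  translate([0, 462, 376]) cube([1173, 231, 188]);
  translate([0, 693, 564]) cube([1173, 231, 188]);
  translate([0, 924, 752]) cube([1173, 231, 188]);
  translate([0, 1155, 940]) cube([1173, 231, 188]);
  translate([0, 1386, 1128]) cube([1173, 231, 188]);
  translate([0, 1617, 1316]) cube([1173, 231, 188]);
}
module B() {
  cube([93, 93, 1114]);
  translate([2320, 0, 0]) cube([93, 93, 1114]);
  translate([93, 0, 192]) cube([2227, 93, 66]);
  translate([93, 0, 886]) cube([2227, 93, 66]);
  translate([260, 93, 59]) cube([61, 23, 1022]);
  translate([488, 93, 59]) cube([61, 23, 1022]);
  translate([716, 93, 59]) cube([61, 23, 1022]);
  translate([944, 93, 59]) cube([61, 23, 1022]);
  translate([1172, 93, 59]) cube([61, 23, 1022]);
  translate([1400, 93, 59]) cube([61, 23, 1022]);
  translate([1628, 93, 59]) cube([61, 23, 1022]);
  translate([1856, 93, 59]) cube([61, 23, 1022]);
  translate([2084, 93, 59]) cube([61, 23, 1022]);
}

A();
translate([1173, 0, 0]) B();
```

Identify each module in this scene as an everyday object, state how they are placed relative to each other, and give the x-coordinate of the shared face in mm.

A is a staircase. B is a fence section. The fence section is against the staircase's +x side, with their −y faces flush. The x-coordinate of the shared face is 1173 mm.

The staircase's +x face and the fence section's −x face are both at x = 1173 mm.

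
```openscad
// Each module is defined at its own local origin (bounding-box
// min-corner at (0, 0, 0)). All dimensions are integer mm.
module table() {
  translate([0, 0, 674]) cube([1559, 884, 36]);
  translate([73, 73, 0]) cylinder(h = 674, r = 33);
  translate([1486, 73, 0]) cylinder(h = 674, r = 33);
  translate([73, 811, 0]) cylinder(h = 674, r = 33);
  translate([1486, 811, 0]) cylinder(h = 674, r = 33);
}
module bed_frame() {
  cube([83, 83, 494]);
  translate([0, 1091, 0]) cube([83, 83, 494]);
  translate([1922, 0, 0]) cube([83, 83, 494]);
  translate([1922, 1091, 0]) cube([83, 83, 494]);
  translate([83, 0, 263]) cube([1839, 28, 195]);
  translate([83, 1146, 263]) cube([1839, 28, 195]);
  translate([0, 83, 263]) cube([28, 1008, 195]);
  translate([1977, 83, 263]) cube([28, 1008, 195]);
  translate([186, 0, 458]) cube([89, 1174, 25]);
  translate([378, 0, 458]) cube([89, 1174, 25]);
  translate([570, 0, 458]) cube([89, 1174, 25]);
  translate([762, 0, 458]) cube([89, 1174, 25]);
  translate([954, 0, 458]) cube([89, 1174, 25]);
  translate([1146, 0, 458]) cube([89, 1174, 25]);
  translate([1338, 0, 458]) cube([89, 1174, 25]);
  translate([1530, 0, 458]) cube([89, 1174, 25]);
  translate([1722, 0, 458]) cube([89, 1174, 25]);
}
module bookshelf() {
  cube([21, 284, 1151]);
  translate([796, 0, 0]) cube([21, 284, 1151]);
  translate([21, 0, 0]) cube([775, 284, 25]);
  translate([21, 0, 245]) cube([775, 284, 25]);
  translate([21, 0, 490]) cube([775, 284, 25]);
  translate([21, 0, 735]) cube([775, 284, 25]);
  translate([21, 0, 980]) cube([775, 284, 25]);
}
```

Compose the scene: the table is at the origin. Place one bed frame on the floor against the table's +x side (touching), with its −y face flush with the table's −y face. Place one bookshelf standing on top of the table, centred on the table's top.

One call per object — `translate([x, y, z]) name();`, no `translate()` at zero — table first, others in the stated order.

table();
translate([1559, 0, 0]) bed_frame();
translate([371, 300, 710]) bookshelf();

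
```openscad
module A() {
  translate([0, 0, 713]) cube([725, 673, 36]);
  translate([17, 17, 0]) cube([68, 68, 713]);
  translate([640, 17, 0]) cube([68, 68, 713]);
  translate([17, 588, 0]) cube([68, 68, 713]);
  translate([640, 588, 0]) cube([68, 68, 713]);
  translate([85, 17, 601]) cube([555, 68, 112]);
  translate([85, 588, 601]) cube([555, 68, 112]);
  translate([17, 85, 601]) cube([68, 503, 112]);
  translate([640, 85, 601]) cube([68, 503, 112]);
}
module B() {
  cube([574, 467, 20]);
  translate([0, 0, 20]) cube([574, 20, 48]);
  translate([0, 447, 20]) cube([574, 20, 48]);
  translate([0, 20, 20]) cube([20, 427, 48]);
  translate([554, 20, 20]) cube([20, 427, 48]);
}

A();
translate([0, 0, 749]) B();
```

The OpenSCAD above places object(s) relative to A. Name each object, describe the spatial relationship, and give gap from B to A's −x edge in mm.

The open box's min-x is at 0; the table's min-x is 0; gap = 0 mm.

A is a table. B is an open box. The open box is on top of the table. The gap from the open box to the table's −x edge is 0 mm.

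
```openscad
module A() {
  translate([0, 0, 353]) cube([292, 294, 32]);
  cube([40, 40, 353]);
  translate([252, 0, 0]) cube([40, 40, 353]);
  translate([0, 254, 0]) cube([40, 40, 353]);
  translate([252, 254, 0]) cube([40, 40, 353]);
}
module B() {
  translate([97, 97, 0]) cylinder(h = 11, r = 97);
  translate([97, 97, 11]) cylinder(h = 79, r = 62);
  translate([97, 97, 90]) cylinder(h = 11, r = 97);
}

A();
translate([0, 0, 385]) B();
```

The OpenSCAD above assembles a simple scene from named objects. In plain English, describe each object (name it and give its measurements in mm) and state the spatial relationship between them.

A is a simple wooden stool: a rectangular seat 292 mm (x) by 294 mm (y), 32 mm thick, top face at z = 385 mm, on four square legs, each 40×40 mm in cross-section. The legs rest on z = 0, each flush with a corner of the seat.

B is a spool: two coaxial disc flanges of radius 97 mm and thickness 11 mm, joined by a core cylinder of radius 62 mm and height 79 mm. The lower flange rests on z = 0 and the three cylinders share a vertical axis.

The spool is on top of the stool.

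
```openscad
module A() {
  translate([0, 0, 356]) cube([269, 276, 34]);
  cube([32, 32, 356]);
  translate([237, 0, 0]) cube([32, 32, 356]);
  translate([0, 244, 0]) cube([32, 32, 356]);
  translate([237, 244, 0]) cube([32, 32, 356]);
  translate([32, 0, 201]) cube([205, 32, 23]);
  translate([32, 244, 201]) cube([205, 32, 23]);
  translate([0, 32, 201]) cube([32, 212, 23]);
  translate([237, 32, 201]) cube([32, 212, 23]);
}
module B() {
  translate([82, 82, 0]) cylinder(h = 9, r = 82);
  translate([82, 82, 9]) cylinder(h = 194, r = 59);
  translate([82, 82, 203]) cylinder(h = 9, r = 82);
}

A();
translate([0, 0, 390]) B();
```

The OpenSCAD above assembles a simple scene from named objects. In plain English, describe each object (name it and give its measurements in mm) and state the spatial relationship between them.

A is a four-legged stool. The seat is a 269×276×34 mm slab whose top surface is at z = 390 mm; four square legs, each 32×32 mm in cross-section, run from the floor (z = 0) to the underside of the seat, each flush with a corner of the seat. Four stretchers, 32 mm wide and 23 mm tall, connect adjacent legs with their undersides at z = 201 mm, each running between the inner faces of the legs it joins and aligned with the legs' outer faces on the other axis.

B is a spool: two coaxial disc flanges of radius 82 mm and thickness 9 mm, joined by a core cylinder of radius 59 mm and height 194 mm. The lower flange rests on z = 0 and the three cylinders share a vertical axis.

The spool is on top of the stool.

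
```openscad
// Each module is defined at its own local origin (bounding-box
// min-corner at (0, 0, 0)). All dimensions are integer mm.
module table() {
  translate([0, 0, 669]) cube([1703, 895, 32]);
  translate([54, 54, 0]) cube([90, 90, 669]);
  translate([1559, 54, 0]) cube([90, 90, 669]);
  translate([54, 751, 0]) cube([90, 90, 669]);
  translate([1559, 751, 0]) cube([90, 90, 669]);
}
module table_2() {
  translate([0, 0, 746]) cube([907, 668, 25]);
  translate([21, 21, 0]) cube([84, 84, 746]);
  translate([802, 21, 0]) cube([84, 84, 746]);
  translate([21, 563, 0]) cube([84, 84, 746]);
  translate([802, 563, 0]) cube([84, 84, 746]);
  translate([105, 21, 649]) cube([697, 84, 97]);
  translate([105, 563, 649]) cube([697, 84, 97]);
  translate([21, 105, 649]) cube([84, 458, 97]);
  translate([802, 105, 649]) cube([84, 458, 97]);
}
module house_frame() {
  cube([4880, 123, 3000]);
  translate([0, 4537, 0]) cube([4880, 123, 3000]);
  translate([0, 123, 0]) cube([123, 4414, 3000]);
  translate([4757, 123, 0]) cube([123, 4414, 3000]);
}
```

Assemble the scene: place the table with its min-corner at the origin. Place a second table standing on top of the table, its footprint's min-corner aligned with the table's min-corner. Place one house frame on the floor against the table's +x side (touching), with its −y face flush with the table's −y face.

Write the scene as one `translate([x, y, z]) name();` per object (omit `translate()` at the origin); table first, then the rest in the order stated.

table();
translate([0, 0, 701]) table_2();
translate([1703, 0, 0]) house_frame();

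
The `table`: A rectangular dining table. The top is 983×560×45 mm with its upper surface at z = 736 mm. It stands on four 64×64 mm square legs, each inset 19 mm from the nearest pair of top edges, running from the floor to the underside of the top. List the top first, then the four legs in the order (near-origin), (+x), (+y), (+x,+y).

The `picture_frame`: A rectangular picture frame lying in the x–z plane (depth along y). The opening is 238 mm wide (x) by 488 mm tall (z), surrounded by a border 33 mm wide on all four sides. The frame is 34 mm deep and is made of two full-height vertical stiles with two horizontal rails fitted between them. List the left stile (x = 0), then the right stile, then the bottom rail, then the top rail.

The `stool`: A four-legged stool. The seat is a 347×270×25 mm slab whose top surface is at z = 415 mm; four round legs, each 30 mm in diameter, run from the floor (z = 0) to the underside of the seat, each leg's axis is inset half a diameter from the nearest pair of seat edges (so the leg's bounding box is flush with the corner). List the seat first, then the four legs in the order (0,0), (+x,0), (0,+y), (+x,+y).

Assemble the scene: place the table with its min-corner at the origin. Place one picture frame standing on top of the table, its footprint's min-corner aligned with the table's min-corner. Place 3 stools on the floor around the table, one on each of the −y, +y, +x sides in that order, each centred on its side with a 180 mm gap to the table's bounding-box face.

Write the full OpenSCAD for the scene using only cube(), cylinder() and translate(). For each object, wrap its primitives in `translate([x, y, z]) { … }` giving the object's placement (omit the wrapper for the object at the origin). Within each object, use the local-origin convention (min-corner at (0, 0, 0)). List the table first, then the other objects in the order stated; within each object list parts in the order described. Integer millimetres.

translate([0, 0, 691]) cube([983, 560, 45]);
translate([19, 19, 0]) cube([64, 64, 691]);
translate([900, 19, 0]) cube([64, 64, 691]);
translate([19, 477, 0]) cube([64, 64, 691]);
translate([900, 477, 0]) cube([64, 64, 691]);
translate([0, 0, 736]) {
  cube([33, 34, 554]);
  translate([271, 0, 0]) cube([33, 34, 554]);
  translate([33, 0, 0]) cube([238, 34, 33]);
  translate([33, 0, 521]) cube([238, 34, 33]);
}
translate([318, -450, 0]) {
  translate([0, 0, 390]) cube([347, 270, 25]);
  translate([15, 15, 0]) cylinder(h = 390, r = 15);
  translate([332, 15, 0]) cylinder(h = 390, r = 15);
  translate([15, 255, 0]) cylinder(h = 390, r = 15);
  translate([332, 255, 0]) cylinder(h = 390, r = 15);
}
translate([318, 740, 0]) {
  translate([0, 0, 390]) cube([347, 270, 25]);
  translate([15, 15, 0]) cylinder(h = 390, r = 15);
  translate([332, 15, 0]) cylinder(h = 390, r = 15);
  translate([15, 255, 0]) cylinder(h = 390, r = 15);
  translate([332, 255, 0]) cylinder(h = 390, r = 15);
}
translate([1163, 145, 0]) {
  translate([0, 0, 390]) cube([347, 270, 25]);
  translate([15, 15, 0]) cylinder(h = 390, r = 15);
  translate([332, 15, 0]) cylinder(h = 390, r = 15);
  translate([15, 255, 0]) cylinder(h = 390, r = 15);
  translate([332, 255, 0]) cylinder(h = 390, r = 15);
}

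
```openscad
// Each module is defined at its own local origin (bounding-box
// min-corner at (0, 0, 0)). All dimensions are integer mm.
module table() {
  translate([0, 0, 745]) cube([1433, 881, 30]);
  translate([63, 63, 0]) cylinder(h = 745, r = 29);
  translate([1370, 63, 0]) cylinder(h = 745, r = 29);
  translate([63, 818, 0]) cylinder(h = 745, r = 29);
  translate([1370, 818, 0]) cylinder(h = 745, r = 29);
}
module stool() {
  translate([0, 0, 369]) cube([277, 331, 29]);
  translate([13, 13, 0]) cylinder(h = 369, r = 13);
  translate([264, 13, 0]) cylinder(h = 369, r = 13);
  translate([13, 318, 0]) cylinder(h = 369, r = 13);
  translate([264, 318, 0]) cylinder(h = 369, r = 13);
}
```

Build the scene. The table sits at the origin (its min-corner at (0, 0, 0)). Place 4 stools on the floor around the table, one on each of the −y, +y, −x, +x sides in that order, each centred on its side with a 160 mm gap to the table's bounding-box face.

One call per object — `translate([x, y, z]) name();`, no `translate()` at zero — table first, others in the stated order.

table();
translate([578, -491, 0]) stool();
translate([578, 1041, 0]) stool();
translate([-437, 275, 0]) stool();
translate([1593, 275, 0]) stool();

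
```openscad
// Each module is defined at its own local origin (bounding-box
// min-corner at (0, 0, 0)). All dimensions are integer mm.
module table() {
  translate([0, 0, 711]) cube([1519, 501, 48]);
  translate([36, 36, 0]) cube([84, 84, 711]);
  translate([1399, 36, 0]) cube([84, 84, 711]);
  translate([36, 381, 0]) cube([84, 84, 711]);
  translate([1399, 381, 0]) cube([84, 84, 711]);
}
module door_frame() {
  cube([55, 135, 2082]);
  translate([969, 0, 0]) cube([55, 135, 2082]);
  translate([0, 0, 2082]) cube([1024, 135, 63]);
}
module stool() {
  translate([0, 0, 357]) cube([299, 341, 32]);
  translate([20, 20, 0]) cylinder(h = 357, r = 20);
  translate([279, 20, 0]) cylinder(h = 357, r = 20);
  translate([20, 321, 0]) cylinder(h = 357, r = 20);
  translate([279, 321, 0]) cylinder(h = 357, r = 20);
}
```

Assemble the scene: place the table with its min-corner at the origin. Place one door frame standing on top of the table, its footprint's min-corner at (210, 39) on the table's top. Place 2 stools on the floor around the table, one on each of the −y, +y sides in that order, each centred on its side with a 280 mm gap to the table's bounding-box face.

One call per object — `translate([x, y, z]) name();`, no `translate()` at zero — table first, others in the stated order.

table();
translate([210, 39, 759]) door_frame();
translate([610, -621, 0]) stool();
translate([610, 781, 0]) stool();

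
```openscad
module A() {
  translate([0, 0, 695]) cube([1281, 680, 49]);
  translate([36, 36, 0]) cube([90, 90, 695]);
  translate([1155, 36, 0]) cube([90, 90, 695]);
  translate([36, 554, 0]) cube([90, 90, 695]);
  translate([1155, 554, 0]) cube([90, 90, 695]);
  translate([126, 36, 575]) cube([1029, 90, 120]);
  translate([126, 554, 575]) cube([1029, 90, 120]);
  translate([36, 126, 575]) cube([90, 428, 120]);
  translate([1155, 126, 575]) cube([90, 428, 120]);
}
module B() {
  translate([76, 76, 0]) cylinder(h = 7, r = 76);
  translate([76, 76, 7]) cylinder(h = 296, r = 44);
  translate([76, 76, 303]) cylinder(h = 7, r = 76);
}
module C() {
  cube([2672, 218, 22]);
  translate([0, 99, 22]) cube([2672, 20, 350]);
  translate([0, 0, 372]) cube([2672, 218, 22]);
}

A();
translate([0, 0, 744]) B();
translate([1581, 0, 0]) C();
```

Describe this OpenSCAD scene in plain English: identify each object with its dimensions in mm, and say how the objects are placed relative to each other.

A is a table with a 1281×680 mm rectangular top, 49 mm thick, top surface at z = 744 mm, supported by four 90×90 mm square legs, each inset 36 mm from the nearest pair of top edges, running from the floor. Four apron rails, 90 mm thick and 120 mm tall, run between adjacent legs with their top edges flush with the underside of the top and their outer faces flush with the legs' outer faces.

B is a spool: two coaxial disc flanges of radius 76 mm and thickness 7 mm, joined by a core cylinder of radius 44 mm and height 296 mm. The lower flange rests on z = 0 and the three cylinders share a vertical axis.

C is an I-beam lying along x, 2672 mm long. Overall section height 394 mm. Two flanges 218 mm wide (y) and 22 mm thick, one on the floor and one at the top; a web 20 mm thick runs between them, centred on the flange width.

The spool is on top of the table. The I-beam is on the floor beside the table on its +x side.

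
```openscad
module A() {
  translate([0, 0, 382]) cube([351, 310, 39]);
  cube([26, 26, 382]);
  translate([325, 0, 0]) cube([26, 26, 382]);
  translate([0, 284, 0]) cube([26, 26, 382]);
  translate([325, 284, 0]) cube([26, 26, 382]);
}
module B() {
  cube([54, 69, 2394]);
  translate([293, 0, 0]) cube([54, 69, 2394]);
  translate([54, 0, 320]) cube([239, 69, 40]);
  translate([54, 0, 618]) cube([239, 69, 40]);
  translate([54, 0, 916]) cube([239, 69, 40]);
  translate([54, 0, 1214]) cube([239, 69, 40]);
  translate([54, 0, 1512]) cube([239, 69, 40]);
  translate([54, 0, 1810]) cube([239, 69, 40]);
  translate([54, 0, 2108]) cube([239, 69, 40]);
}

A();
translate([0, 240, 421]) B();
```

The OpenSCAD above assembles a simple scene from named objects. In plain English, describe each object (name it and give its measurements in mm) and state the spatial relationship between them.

A is a simple wooden stool: a rectangular seat 351 mm (x) by 310 mm (y), 39 mm thick, top face at z = 421 mm, on four square legs, each 26×26 mm in cross-section. The legs rest on z = 0, each flush with a corner of the seat.

B is a straight ladder. Two 54×69 mm vertical rails, 2394 mm tall, stand 347 mm apart (outside-to-outside) with their front faces coplanar on the −y side. 7 rungs, each 69 mm deep and 40 mm tall, span between the inner faces of the rails, front faces flush with the rails. The lowest rung's underside is at z = 320 mm and rungs are spaced 298 mm apart (underside to underside).

The ladder is on top of the stool.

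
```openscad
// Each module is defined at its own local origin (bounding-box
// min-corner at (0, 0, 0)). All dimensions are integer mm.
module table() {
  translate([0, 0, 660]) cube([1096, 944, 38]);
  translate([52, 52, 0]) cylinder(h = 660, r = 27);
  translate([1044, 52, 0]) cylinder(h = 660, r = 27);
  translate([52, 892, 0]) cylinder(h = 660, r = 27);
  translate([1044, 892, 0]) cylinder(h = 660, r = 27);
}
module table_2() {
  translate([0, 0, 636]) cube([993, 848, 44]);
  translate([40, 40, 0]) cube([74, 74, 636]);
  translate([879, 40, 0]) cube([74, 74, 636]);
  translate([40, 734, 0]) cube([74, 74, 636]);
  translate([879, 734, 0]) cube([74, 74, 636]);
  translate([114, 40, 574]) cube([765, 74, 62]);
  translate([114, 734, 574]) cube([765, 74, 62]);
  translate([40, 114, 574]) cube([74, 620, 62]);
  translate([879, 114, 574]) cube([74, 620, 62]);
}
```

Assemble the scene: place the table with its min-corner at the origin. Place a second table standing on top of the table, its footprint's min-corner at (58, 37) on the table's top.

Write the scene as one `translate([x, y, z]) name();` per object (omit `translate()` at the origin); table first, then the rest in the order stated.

table();
translate([58, 37, 698]) table_2();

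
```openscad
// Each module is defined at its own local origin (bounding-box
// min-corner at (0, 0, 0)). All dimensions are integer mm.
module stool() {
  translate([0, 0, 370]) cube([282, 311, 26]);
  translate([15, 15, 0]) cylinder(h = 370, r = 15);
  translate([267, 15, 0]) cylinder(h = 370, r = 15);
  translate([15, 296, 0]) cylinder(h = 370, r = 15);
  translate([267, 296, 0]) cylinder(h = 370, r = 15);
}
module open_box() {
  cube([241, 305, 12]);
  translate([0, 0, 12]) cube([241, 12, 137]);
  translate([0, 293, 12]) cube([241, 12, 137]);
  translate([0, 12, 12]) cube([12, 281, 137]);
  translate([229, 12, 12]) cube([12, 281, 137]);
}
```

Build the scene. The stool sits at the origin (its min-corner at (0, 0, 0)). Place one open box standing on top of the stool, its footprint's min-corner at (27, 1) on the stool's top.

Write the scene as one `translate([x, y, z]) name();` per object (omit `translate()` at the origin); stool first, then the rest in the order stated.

stool();
translate([27, 1, 396]) open_box();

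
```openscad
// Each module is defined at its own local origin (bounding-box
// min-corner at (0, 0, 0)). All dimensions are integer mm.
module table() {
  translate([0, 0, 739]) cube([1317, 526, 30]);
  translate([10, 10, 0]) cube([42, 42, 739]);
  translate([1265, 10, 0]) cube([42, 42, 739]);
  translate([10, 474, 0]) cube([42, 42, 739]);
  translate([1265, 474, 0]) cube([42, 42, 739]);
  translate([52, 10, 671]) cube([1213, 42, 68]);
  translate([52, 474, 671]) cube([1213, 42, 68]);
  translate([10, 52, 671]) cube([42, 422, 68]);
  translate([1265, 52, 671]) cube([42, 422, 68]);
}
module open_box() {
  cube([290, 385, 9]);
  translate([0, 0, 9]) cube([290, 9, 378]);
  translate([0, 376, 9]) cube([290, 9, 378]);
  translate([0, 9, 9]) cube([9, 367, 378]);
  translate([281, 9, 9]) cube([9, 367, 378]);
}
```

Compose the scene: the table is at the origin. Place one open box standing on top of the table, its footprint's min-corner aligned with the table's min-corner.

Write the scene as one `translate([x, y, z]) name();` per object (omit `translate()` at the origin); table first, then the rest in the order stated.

table();
translate([0, 0, 769]) open_box();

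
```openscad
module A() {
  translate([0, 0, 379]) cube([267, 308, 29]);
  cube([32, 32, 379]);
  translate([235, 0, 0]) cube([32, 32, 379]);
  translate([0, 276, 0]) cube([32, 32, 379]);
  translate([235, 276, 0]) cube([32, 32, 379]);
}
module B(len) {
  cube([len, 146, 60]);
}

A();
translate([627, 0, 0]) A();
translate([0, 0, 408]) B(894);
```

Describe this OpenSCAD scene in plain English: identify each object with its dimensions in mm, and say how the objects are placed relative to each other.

A is a four-legged stool. The seat is 267×308 mm, 29 mm thick, top at z = 408 mm. It stands on four square legs, each 32×32 mm in cross-section, from z = 0 to the seat underside, each flush with a corner of the seat.

B is a rectangular beam 894 mm long (x), 146 mm deep (y), 60 mm thick (z).

The beam spans the tops of two stools placed 360 mm apart, resting at z = 408 mm.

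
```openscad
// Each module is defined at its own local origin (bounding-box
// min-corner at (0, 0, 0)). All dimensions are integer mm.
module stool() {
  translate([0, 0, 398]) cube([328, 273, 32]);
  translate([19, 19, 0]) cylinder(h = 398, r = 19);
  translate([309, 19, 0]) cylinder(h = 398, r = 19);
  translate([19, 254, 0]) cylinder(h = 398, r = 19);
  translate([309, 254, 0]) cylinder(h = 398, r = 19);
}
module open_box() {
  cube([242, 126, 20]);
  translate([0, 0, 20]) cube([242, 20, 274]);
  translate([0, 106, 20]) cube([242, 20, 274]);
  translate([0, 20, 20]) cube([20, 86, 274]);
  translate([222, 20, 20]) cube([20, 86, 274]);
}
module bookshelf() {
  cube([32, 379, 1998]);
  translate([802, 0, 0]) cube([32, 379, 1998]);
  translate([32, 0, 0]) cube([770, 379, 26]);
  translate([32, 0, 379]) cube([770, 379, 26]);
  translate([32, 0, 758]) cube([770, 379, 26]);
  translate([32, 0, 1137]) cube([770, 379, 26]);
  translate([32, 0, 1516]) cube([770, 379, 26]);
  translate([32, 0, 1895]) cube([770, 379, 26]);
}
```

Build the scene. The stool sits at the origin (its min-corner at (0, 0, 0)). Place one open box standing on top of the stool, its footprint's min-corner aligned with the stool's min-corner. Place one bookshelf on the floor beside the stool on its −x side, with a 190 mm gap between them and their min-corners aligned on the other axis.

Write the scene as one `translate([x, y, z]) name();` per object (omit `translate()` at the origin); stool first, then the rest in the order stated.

stool();
translate([0, 0, 430]) open_box();
translate([-1024, 0, 0]) bookshelf();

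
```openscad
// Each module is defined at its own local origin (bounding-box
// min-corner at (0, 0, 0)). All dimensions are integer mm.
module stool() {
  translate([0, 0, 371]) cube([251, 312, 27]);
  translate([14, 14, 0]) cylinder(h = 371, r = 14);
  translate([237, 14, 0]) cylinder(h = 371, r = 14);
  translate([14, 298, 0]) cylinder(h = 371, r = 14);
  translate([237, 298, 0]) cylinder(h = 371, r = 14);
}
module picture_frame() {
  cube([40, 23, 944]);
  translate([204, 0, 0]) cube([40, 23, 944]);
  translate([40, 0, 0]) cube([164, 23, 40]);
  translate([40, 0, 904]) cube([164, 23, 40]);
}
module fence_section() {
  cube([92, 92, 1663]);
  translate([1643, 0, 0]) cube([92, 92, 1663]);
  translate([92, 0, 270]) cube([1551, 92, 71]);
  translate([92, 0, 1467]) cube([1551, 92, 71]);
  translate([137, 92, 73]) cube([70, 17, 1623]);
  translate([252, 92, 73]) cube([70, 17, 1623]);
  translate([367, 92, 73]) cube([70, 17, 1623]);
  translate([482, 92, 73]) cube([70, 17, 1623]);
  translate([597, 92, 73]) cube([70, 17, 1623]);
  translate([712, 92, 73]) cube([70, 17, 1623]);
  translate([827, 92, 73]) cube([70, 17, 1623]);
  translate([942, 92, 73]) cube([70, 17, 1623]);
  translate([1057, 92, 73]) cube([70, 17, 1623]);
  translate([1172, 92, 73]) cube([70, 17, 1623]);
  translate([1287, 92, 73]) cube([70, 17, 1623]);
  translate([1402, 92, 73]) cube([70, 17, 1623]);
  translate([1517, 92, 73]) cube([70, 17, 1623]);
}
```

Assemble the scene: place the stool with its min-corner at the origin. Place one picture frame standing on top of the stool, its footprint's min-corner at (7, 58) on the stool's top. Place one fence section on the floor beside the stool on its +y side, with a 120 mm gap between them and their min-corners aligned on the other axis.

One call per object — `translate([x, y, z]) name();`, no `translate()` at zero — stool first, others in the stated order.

stool();
translate([7, 58, 398]) picture_frame();
translate([0, 432, 0]) fence_section();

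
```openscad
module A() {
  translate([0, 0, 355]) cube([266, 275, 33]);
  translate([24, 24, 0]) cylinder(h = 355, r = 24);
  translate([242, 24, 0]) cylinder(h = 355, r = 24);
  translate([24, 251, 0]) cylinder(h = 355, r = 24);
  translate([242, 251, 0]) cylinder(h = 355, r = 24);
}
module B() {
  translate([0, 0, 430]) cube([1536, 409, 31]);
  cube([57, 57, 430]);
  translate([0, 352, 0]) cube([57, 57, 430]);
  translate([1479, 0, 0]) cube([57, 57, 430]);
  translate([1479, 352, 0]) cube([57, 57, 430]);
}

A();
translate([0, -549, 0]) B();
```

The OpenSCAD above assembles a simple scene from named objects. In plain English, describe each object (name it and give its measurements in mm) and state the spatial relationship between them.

A is a four-legged stool. The seat is 266×275 mm, 33 mm thick, top at z = 388 mm. It stands on four round legs, each 48 mm in diameter, from z = 0 to the seat underside, each leg's axis is inset half a diameter from the nearest pair of seat edges (so the leg's bounding box is flush with the corner).

B is a bench: a 1536×409 mm seat slab, 31 mm thick, top at z = 461 mm, on four 57×57 mm square legs flush with the seat corners and standing on z = 0.

The bench is on the floor beside the stool on its −y side.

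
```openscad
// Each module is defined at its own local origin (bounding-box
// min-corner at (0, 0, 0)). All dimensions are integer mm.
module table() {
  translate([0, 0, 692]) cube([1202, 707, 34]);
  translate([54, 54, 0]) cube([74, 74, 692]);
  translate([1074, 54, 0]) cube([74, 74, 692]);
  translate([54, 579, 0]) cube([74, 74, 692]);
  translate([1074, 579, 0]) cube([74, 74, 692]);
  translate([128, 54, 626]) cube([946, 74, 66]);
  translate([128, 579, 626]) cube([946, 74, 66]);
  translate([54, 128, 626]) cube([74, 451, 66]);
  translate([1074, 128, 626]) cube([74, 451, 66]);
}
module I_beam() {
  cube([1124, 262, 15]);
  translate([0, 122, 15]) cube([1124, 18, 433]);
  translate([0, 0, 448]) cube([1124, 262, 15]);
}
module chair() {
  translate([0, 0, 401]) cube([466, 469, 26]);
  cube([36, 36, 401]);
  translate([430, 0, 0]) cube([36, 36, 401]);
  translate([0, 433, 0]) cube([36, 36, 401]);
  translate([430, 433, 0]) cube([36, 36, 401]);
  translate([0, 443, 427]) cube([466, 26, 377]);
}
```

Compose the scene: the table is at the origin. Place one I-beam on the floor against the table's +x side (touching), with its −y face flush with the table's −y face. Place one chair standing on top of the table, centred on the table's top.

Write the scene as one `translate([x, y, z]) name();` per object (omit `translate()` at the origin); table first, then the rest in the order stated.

table();
translate([1202, 0, 0]) I_beam();
translate([368, 119, 726]) chair();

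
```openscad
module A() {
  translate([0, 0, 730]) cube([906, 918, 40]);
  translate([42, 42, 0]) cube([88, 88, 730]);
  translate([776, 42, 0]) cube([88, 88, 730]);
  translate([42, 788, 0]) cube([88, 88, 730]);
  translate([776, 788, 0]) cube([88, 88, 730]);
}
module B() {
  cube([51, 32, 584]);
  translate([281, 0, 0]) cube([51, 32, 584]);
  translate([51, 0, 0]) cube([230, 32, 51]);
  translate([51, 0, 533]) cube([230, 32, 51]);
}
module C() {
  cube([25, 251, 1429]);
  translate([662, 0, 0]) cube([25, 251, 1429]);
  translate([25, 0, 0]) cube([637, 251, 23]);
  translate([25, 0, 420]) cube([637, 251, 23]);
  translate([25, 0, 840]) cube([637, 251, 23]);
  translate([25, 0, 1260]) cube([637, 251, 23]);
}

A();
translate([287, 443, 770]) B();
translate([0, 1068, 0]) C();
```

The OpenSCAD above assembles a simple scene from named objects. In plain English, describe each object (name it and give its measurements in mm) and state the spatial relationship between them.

A is a table with a 906×918 mm rectangular top, 40 mm thick, top surface at z = 770 mm, supported by four 88×88 mm square legs, each inset 42 mm from the nearest pair of top edges, running from the floor.

B is a rectangular picture frame lying in the x–z plane (depth along y). The opening is 230 mm wide (x) by 482 mm tall (z), surrounded by a border 51 mm wide on all four sides. The frame is 32 mm deep and is made of two full-height vertical stiles with two horizontal rails fitted between them.

C is a bookshelf 687 mm wide overall, 251 mm deep and 1429 mm tall. The two sides are 25 mm thick vertical panels. 4 horizontal shelves of 23 mm thickness span between the inner faces of the sides; the lowest shelf sits on the floor and shelves are stacked with a clear vertical gap of 397 mm between each pair.

The picture frame is on top of the table, centred. The bookshelf is on the floor beside the table on its +y side.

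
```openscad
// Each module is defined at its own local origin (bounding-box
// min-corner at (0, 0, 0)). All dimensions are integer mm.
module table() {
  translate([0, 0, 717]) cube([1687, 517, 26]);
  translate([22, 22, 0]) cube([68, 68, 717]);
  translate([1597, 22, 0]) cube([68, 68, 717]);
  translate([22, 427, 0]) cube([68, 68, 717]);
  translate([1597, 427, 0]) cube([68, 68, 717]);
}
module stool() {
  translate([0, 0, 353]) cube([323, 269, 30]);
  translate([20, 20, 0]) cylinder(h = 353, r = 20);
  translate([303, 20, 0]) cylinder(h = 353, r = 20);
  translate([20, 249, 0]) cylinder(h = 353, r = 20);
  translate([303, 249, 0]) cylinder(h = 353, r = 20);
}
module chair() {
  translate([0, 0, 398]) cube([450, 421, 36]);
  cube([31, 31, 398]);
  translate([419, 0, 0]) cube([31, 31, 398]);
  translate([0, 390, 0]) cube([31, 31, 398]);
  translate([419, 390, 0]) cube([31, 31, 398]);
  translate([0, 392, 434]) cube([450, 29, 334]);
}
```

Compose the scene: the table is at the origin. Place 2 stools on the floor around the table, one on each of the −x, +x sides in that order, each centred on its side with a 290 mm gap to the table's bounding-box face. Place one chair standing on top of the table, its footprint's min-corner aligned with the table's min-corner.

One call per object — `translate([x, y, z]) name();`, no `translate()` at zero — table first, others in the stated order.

table();
translate([-613, 124, 0]) stool();
translate([1977, 124, 0]) stool();
translate([0, 0, 743]) chair();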